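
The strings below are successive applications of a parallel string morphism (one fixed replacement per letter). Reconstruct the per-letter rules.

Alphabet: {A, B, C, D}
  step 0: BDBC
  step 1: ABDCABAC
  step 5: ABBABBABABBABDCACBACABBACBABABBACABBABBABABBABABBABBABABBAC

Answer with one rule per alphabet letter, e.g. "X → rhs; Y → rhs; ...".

A->B, B->AB, C->AC, D->DC

  step 0 ⇒ step 1: BDBC ⇒ AB·DC·AB·AC
    B ↦ AB
    C ↦ AC
    D ↦ DC
    A ↦ B  (constrained at step 1)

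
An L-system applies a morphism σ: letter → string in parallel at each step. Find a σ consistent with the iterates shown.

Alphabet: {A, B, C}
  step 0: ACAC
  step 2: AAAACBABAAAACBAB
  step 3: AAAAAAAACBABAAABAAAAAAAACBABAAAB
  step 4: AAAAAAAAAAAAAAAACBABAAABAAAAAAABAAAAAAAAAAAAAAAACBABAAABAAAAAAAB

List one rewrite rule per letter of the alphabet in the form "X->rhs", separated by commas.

A->AA, B->AB, C->CB

  step 3 ⇒ step 4: AAAAAAAACBABAAABAAAAAAAACBABAAAB ⇒ AA·AA·AA·AA·AA·AA·AA·AA·CB·AB·AA·AB·AA·AA·AA·AB·AA·AA·AA·AA·AA·AA·AA·AA·CB·AB·AA·AB·AA·AA·AA·AB
    A ↦ AA
    B ↦ AB
    C ↦ CB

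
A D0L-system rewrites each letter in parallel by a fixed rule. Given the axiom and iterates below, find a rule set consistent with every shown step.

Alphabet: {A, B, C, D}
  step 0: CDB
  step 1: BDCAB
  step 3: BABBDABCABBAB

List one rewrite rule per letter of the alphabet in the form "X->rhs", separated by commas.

  step 0 ⇒ step 1: CDB ⇒ BD·C·AB
    B ↦ AB
    C ↦ BD
    D ↦ C
    A ↦ B  (constrained at step 1)

A->B, B->AB, C->BD, D->C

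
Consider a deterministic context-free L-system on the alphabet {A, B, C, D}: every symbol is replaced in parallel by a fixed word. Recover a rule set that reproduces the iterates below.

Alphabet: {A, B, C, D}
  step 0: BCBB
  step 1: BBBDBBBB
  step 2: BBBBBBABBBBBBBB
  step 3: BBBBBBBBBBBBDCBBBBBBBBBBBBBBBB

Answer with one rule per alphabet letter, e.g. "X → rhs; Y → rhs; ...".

A->DC, B->BB, C->BD, D->A

  step 2 ⇒ step 3: BBBBBBABBBBBBBB ⇒ BB·BB·BB·BB·BB·BB·DC·BB·BB·BB·BB·BB·BB·BB·BB
    A ↦ DC
    B ↦ BB
  step 0 ⇒ step 1: BCBB ⇒ BB·BD·BB·BB
    C ↦ BD
  step 1 ⇒ step 2: BBBDBBBB ⇒ BB·BB·BB·A·BB·BB·BB·BB
    D ↦ A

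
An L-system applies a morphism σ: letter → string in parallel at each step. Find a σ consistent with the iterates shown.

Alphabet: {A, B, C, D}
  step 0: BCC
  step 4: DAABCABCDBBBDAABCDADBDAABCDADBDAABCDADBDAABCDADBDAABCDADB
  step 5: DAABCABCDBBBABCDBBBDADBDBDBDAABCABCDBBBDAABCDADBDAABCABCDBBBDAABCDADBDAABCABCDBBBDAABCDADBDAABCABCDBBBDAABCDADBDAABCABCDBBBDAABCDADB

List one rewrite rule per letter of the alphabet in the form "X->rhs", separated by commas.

A->ABC, B->DB, C->BB, D->DA

  step 4 ⇒ step 5: DAABCABCDBBBDAABCDADBDAABCDADBDAABCDADBDAABCDADBDAABCDADB ⇒ DA·ABC·ABC·DB·BB·ABC·DB·BB·DA·DB·DB·DB·DA·ABC·ABC·DB·BB·DA·ABC·DA·DB·DA·ABC·ABC·DB·BB·DA·ABC·DA·DB·DA·ABC·ABC·DB·BB·DA·ABC·DA·DB·DA·ABC·ABC·DB·BB·DA·ABC·DA·DB·DA·ABC·ABC·DB·BB·DA·ABC·DA·DB
    A ↦ ABC
    B ↦ DB
    C ↦ BB
    D ↦ DA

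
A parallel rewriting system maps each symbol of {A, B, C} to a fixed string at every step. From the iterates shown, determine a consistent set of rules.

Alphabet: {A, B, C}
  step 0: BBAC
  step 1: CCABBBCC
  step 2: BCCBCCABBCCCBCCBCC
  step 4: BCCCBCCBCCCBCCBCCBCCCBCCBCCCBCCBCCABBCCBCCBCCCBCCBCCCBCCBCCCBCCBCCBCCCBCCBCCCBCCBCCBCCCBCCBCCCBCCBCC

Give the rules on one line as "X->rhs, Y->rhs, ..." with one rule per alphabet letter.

  step 1 ⇒ step 2: CCABBBCC ⇒ BCC·BCC·ABB·C·C·C·BCC·BCC
    A ↦ ABB
    B ↦ C
    C ↦ BCC

A->ABB, B->C, C->BCC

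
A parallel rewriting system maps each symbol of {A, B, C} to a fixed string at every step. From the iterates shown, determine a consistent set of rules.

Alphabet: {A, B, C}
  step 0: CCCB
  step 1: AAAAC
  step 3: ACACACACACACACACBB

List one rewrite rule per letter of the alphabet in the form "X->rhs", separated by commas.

  step 0 ⇒ step 1: CCCB ⇒ A·A·A·AC
    B ↦ AC
    C ↦ A
    A ↦ BB  (constrained at step 1)

A->BB, B->AC, C->A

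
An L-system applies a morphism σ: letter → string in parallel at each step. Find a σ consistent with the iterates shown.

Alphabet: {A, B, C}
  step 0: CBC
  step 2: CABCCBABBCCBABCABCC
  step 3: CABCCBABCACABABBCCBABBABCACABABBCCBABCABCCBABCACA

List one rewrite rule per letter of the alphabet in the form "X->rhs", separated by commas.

  step 2 ⇒ step 3: CABCCBABBCCBABCABCC ⇒ CA·BCC·BAB·CA·CA·BAB·BCC·BAB·BAB·CA·CA·BAB·BCC·BAB·CA·BCC·BAB·CA·CA
    A ↦ BCC
    B ↦ BAB
    C ↦ CA

A->BCC, B->BAB, C->CA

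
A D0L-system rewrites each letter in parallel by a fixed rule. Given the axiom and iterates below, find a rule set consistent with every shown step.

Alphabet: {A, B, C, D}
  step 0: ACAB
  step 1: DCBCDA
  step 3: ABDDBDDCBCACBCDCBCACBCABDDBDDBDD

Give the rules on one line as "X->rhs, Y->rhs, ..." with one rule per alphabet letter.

A->D, B->A, C->CBC, D->BDD

  step 0 ⇒ step 1: ACAB ⇒ D·CBC·D·A
    A ↦ D
    B ↦ A
    C ↦ CBC
    D ↦ BDD  (constrained at step 1)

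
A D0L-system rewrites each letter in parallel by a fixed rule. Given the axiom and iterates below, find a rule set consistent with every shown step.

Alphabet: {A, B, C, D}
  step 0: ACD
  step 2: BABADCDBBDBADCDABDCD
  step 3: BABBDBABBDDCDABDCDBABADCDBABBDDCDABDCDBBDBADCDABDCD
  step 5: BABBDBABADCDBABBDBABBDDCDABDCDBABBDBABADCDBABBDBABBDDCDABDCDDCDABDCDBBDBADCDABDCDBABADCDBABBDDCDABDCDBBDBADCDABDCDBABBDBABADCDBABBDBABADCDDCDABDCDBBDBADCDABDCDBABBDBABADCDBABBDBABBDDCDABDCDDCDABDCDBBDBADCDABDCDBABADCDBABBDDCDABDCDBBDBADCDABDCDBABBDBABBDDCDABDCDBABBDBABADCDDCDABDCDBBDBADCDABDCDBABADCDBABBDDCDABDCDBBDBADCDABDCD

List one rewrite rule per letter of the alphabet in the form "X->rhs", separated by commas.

  step 2 ⇒ step 3: BABADCDBBDBADCDABDCD ⇒ BA·BBD·BA·BBD·DCD·AB·DCD·BA·BA·DCD·BA·BBD·DCD·AB·DCD·BBD·BA·DCD·AB·DCD
    A ↦ BBD
    B ↦ BA
    C ↦ AB
    D ↦ DCD

A->BBD, B->BA, C->AB, D->DCD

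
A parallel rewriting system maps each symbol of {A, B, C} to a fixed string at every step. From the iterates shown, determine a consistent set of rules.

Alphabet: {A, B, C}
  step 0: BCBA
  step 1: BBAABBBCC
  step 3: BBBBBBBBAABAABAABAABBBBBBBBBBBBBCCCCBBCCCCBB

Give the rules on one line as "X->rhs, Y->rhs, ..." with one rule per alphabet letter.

A->CC, B->BB, C->AAB

  step 0 ⇒ step 1: BCBA ⇒ BB·AAB·BB·CC
    A ↦ CC
    B ↦ BB
    C ↦ AAB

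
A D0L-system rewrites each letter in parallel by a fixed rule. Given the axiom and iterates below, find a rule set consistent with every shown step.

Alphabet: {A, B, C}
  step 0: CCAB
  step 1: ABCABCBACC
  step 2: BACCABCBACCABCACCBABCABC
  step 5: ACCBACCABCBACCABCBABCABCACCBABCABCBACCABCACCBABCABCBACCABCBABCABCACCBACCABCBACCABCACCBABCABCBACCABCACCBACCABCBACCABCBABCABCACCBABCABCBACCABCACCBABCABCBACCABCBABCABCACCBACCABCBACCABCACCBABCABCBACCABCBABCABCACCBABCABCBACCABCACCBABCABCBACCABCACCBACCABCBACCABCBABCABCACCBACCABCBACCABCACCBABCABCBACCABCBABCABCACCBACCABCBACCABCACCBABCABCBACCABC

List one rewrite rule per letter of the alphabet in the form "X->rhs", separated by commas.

A->B, B->ACC, C->ABC

  step 1 ⇒ step 2: ABCABCBACC ⇒ B·ACC·ABC·B·ACC·ABC·ACC·B·ABC·ABC
    A ↦ B
    B ↦ ACC
    C ↦ ABC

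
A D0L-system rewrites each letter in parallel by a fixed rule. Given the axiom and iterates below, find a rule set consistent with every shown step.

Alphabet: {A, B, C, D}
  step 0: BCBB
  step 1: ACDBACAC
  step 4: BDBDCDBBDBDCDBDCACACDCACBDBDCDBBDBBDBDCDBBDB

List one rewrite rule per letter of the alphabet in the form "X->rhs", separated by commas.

  step 0 ⇒ step 1: BCBB ⇒ AC·DB·AC·AC
    B ↦ AC
    C ↦ DB
    A ↦ B  (constrained at step 1)
    D ↦ DC  (constrained at step 1)

A->B, B->AC, C->DB, D->DC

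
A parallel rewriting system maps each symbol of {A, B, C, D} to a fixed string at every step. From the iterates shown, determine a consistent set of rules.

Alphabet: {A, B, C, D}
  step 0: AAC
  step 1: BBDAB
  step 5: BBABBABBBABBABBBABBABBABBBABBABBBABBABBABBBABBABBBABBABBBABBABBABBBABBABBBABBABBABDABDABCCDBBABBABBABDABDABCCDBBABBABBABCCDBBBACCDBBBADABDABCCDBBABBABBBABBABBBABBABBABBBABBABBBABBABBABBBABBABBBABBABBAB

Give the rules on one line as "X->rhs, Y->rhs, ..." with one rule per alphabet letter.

A->B, B->BBA, C->DAB, D->CCD

  step 0 ⇒ step 1: AAC ⇒ B·B·DAB
    A ↦ B
    C ↦ DAB
    B ↦ BBA  (constrained at step 1)
    D ↦ CCD  (constrained at step 1)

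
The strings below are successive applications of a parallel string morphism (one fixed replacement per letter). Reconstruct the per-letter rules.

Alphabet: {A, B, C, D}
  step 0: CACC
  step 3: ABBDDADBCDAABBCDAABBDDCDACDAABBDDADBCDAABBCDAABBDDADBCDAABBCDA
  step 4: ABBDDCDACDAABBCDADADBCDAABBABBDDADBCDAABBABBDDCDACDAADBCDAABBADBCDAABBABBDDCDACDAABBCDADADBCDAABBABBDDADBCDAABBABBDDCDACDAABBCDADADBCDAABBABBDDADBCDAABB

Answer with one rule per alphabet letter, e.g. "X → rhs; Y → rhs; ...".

  step 3 ⇒ step 4: ABBDDADBCDAABBCDAABBDDCDACDAABBDDADBCDAABBCDAABBDDADBCDAABBCDA ⇒ ABB·D·D·CDA·CDA·ABB·CDA·D·ADB·CDA·ABB·ABB·D·D·ADB·CDA·ABB·ABB·D·D·CDA·CDA·ADB·CDA·ABB·ADB·CDA·ABB·ABB·D·D·CDA·CDA·ABB·CDA·D·ADB·CDA·ABB·ABB·D·D·ADB·CDA·ABB·ABB·D·D·CDA·CDA·ABB·CDA·D·ADB·CDA·ABB·ABB·D·D·ADB·CDA·ABB
    A ↦ ABB
    B ↦ D
    C ↦ ADB
    D ↦ CDA

A->ABB, B->D, C->ADB, D->CDA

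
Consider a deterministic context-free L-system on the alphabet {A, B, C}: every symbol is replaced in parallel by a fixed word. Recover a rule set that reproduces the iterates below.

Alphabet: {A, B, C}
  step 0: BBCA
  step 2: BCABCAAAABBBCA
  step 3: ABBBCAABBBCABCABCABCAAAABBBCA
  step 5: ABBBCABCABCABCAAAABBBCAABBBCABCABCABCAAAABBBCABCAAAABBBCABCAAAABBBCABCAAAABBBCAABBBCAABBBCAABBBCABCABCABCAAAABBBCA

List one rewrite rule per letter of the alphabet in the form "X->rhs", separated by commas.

  step 2 ⇒ step 3: BCABCAAAABBBCA ⇒ A·BB·BCA·A·BB·BCA·BCA·BCA·BCA·A·A·A·BB·BCA
    A ↦ BCA
    B ↦ A
    C ↦ BB

A->BCA, B->A, C->BB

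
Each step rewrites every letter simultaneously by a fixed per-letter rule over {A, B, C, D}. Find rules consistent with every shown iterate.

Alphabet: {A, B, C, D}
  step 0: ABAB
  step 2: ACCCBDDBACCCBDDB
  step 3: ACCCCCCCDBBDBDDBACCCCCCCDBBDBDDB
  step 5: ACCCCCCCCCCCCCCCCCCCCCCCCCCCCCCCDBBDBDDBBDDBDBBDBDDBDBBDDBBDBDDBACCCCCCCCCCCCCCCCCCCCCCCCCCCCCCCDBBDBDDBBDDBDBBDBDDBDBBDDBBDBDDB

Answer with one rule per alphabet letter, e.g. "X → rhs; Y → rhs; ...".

  step 2 ⇒ step 3: ACCCBDDBACCCBDDB ⇒ AC·CC·CC·CC·DB·BD·BD·DB·AC·CC·CC·CC·DB·BD·BD·DB
    A ↦ AC
    B ↦ DB
    C ↦ CC
    D ↦ BD

A->AC, B->DB, C->CC, D->BD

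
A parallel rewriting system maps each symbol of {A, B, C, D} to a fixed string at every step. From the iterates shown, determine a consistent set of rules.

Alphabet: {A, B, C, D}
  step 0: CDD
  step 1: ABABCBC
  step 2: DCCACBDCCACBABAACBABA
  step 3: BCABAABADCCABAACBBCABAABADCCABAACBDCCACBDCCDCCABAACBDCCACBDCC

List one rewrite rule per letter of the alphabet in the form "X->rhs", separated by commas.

A->DCC, B->ACB, C->ABA, D->BC

  step 2 ⇒ step 3: DCCACBDCCACBABAACBABA ⇒ BC·ABA·ABA·DCC·ABA·ACB·BC·ABA·ABA·DCC·ABA·ACB·DCC·ACB·DCC·DCC·ABA·ACB·DCC·ACB·DCC
    A ↦ DCC
    B ↦ ACB
    C ↦ ABA
    D ↦ BC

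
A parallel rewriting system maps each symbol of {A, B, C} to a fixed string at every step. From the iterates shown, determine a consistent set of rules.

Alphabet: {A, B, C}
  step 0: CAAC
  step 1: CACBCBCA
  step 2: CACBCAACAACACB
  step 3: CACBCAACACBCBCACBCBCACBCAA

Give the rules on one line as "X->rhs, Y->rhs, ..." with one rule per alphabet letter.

A->CB, B->A, C->CA

  step 2 ⇒ step 3: CACBCAACAACACB ⇒ CA·CB·CA·A·CA·CB·CB·CA·CB·CB·CA·CB·CA·A
    A ↦ CB
    B ↦ A
    C ↦ CA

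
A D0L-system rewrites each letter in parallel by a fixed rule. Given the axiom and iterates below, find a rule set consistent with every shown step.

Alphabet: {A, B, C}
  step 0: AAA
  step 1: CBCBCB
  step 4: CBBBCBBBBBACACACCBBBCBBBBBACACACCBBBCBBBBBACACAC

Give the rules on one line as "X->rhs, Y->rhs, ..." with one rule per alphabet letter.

A->CB, B->AC, C->BB

  step 0 ⇒ step 1: AAA ⇒ CB·CB·CB
    A ↦ CB
    B ↦ AC  (constrained at step 1)
    C ↦ BB  (constrained at step 1)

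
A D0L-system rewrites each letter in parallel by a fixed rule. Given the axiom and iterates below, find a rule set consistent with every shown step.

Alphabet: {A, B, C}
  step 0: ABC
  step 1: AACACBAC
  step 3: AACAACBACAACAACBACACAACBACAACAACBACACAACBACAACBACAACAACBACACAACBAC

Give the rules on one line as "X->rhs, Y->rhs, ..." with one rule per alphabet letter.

A->AAC, B->AC, C->BAC

  step 0 ⇒ step 1: ABC ⇒ AAC·AC·BAC
    A ↦ AAC
    B ↦ AC
    C ↦ BAC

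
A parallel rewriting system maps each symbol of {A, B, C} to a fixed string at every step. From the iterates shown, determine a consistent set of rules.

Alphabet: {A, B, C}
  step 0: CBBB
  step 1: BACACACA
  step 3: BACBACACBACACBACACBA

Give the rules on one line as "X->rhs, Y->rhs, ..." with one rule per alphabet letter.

  step 0 ⇒ step 1: CBBB ⇒ BA·CA·CA·CA
    B ↦ CA
    C ↦ BA
    A ↦ C  (constrained at step 1)

A->C, B->CA, C->BA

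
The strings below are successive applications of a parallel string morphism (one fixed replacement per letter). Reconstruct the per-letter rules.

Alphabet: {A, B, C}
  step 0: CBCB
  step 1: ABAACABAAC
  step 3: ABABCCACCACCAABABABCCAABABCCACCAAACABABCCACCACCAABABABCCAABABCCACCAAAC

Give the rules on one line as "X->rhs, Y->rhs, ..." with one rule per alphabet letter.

  step 0 ⇒ step 1: CBCB ⇒ AB·AAC·AB·AAC
    B ↦ AAC
    C ↦ AB
    A ↦ CCA  (constrained at step 1)

A->CCA, B->AAC, C->AB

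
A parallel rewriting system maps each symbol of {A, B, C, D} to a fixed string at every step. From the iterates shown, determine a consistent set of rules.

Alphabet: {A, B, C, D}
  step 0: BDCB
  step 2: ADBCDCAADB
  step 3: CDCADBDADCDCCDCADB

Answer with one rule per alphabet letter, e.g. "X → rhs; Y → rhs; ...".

A->CDC, B->DB, C->D, D->A

  step 2 ⇒ step 3: ADBCDCAADB ⇒ CDC·A·DB·D·A·D·CDC·CDC·A·DB
    A ↦ CDC
    B ↦ DB
    C ↦ D
    D ↦ A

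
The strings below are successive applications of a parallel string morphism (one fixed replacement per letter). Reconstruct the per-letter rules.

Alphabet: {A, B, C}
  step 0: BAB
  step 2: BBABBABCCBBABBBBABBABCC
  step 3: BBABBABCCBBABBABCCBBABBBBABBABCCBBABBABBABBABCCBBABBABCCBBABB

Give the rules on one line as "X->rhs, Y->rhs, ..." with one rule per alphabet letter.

A->BCC, B->BBA, C->B

  step 2 ⇒ step 3: BBABBABCCBBABBBBABBABCC ⇒ BBA·BBA·BCC·BBA·BBA·BCC·BBA·B·B·BBA·BBA·BCC·BBA·BBA·BBA·BBA·BCC·BBA·BBA·BCC·BBA·B·B
    A ↦ BCC
    B ↦ BBA
    C ↦ B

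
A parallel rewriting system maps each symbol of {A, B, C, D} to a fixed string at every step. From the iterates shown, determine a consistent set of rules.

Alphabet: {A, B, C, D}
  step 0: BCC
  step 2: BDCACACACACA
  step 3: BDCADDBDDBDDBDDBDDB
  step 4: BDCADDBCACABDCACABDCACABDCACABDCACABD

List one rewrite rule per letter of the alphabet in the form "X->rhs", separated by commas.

  step 3 ⇒ step 4: BDCADDBDDBDDBDDBDDB ⇒ BD·CA·DD·B·CA·CA·BD·CA·CA·BD·CA·CA·BD·CA·CA·BD·CA·CA·BD
    A ↦ B
    B ↦ BD
    C ↦ DD
    D ↦ CA

A->B, B->BD, C->DD, D->CA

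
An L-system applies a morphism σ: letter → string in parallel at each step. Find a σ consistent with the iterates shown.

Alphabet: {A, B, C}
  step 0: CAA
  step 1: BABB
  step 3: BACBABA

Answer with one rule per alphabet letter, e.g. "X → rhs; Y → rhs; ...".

  step 0 ⇒ step 1: CAA ⇒ BA·B·B
    A ↦ B
    C ↦ BA
    B ↦ C  (constrained at step 1)

A->B, B->C, C->BA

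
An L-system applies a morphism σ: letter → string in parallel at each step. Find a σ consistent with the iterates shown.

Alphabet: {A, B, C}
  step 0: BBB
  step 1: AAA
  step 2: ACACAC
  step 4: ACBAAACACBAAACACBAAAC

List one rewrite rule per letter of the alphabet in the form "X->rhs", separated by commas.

  step 1 ⇒ step 2: AAA ⇒ AC·AC·AC
    A ↦ AC
  step 0 ⇒ step 1: BBB ⇒ A·A·A
    B ↦ A
    C ↦ BA  (constrained at step 2)

A->AC, B->A, C->BA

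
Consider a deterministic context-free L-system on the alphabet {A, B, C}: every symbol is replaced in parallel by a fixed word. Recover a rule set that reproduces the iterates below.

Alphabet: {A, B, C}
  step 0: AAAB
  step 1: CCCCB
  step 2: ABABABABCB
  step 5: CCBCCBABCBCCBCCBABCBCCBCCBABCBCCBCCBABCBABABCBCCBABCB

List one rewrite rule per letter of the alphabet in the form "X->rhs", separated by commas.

  step 1 ⇒ step 2: CCCCB ⇒ AB·AB·AB·AB·CB
    B ↦ CB
    C ↦ AB
  step 0 ⇒ step 1: AAAB ⇒ C·C·C·CB
    A ↦ C

A->C, B->CB, C->AB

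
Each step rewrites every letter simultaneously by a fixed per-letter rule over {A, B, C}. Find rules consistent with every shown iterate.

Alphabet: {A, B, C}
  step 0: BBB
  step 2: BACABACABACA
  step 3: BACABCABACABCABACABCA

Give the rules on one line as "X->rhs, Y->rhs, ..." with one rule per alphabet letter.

  step 2 ⇒ step 3: BACABACABACA ⇒ BA·CA·B·CA·BA·CA·B·CA·BA·CA·B·CA
    A ↦ CA
    B ↦ BA
    C ↦ B

A->CA, B->BA, C->B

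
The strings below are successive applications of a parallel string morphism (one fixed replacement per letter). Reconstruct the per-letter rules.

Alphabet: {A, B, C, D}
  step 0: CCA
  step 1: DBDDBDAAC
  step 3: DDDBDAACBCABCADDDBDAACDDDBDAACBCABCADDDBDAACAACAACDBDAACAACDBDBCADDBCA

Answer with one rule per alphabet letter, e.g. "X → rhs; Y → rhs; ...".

A->AAC, B->DD, C->DBD, D->BCA

  step 0 ⇒ step 1: CCA ⇒ DBD·DBD·AAC
    A ↦ AAC
    C ↦ DBD
    B ↦ DD  (constrained at step 1)
    D ↦ BCA  (constrained at step 1)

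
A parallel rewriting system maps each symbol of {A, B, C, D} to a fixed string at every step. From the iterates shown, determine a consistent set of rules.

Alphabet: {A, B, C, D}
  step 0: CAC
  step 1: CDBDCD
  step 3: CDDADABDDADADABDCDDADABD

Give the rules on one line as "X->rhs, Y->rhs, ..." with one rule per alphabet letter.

  step 0 ⇒ step 1: CAC ⇒ CD·BD·CD
    A ↦ BD
    C ↦ CD
    B ↦ DD  (constrained at step 1)
    D ↦ DA  (constrained at step 1)

A->BD, B->DD, C->CD, D->DA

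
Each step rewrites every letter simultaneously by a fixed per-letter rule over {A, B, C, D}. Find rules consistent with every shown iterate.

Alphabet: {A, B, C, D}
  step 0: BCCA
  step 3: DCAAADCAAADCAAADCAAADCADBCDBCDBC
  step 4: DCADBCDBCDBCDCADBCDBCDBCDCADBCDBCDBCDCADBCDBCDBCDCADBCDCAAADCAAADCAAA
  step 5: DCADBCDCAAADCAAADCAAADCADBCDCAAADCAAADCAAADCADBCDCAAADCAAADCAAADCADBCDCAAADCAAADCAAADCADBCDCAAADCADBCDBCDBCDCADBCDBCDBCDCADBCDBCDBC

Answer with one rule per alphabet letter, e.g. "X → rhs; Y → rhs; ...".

A->DBC, B->AA, C->A, D->DC

  step 4 ⇒ step 5: DCADBCDBCDBCDCADBCDBCDBCDCADBCDBCDBCDCADBCDBCDBCDCADBCDCAAADCAAADCAAA ⇒ DC·A·DBC·DC·AA·A·DC·AA·A·DC·AA·A·DC·A·DBC·DC·AA·A·DC·AA·A·DC·AA·A·DC·A·DBC·DC·AA·A·DC·AA·A·DC·AA·A·DC·A·DBC·DC·AA·A·DC·AA·A·DC·AA·A·DC·A·DBC·DC·AA·A·DC·A·DBC·DBC·DBC·DC·A·DBC·DBC·DBC·DC·A·DBC·DBC·DBC
    A ↦ DBC
    B ↦ AA
    C ↦ A
    D ↦ DC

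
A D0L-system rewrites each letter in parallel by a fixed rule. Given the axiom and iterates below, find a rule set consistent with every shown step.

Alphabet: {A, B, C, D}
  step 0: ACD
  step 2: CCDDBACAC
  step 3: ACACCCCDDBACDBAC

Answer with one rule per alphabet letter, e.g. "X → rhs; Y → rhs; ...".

  step 2 ⇒ step 3: CCDDBACAC ⇒ AC·AC·C·C·CD·DB·AC·DB·AC
    A ↦ DB
    B ↦ CD
    C ↦ AC
    D ↦ C

A->DB, B->CD, C->AC, D->C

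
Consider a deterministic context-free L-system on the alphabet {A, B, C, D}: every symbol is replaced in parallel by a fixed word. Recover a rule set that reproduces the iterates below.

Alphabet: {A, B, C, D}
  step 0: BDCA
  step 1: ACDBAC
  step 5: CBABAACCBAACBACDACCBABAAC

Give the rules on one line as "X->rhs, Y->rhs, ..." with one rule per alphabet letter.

A->C, B->A, C->BA, D->CD

  step 0 ⇒ step 1: BDCA ⇒ A·CD·BA·C
    A ↦ C
    B ↦ A
    C ↦ BA
    D ↦ CD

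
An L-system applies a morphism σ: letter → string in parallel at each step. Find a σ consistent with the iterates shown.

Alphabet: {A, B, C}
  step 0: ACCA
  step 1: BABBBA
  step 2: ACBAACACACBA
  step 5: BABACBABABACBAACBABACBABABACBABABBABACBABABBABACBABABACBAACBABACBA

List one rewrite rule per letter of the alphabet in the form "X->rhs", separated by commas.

  step 1 ⇒ step 2: BABBBA ⇒ AC·BA·AC·AC·AC·BA
    A ↦ BA
    B ↦ AC
  step 0 ⇒ step 1: ACCA ⇒ BA·B·B·BA
    C ↦ B

A->BA, B->AC, C->B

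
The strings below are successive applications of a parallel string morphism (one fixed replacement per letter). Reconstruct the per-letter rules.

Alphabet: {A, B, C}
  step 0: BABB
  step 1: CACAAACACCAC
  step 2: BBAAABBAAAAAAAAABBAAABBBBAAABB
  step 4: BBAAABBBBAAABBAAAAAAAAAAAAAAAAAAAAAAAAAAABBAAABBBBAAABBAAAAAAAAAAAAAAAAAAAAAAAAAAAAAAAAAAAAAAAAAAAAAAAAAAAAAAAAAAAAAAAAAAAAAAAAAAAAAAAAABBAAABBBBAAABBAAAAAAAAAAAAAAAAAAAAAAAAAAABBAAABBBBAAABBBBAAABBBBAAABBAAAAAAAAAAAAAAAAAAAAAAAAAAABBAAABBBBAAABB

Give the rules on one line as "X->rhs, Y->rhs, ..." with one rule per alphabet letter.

  step 1 ⇒ step 2: CACAAACACCAC ⇒ BB·AAA·BB·AAA·AAA·AAA·BB·AAA·BB·BB·AAA·BB
    A ↦ AAA
    C ↦ BB
  step 0 ⇒ step 1: BABB ⇒ CAC·AAA·CAC·CAC
    B ↦ CAC

A->AAA, B->CAC, C->BB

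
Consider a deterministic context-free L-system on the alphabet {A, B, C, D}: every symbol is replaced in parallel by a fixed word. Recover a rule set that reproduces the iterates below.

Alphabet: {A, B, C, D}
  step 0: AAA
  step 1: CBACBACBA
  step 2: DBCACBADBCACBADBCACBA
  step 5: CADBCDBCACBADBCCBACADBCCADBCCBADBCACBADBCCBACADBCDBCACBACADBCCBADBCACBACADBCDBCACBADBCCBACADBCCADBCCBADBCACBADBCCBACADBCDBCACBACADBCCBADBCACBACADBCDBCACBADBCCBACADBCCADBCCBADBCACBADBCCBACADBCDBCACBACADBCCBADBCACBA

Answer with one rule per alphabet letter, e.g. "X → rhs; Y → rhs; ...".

  step 1 ⇒ step 2: CBACBACBA ⇒ DBC·A·CBA·DBC·A·CBA·DBC·A·CBA
    A ↦ CBA
    B ↦ A
    C ↦ DBC
    D ↦ C  (constrained at step 2)

A->CBA, B->A, C->DBC, D->C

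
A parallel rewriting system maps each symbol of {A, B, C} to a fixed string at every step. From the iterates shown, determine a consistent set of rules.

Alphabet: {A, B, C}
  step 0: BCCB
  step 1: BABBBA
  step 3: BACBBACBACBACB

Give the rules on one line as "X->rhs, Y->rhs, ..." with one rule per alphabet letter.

A->C, B->BA, C->B

  step 0 ⇒ step 1: BCCB ⇒ BA·B·B·BA
    B ↦ BA
    C ↦ B
    A ↦ C  (constrained at step 1)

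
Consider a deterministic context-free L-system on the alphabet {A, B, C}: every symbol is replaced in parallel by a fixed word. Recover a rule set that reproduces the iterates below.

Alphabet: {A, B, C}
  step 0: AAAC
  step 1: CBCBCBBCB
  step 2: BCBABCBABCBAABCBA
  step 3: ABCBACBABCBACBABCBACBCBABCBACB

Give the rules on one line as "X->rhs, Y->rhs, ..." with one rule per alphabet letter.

A->CB, B->A, C->BCB

  step 2 ⇒ step 3: BCBABCBABCBAABCBA ⇒ A·BCB·A·CB·A·BCB·A·CB·A·BCB·A·CB·CB·A·BCB·A·CB
    A ↦ CB
    B ↦ A
    C ↦ BCB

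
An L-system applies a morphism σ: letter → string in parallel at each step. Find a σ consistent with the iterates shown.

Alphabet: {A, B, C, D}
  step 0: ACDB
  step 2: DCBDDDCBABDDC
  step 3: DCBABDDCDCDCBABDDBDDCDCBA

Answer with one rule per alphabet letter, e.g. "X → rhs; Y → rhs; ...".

A->D, B->BD, C->BA, D->DC

  step 2 ⇒ step 3: DCBDDDCBABDDC ⇒ DC·BA·BD·DC·DC·DC·BA·BD·D·BD·DC·DC·BA
    A ↦ D
    B ↦ BD
    C ↦ BA
    D ↦ DC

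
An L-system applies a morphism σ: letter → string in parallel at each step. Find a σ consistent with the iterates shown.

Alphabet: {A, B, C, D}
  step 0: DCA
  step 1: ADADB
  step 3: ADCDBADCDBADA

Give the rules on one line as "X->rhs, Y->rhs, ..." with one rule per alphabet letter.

  step 0 ⇒ step 1: DCA ⇒ A·DA·DB
    A ↦ DB
    C ↦ DA
    D ↦ A
    B ↦ DC  (constrained at step 1)

A->DB, B->DC, C->DA, D->A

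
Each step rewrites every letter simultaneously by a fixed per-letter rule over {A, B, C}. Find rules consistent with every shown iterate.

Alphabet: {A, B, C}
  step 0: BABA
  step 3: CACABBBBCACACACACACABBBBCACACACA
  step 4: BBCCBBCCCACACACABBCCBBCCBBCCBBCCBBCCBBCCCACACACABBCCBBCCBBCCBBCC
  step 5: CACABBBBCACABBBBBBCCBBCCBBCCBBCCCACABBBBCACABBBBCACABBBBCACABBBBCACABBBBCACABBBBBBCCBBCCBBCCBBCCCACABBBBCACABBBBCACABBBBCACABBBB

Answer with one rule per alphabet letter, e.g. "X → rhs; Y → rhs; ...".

A->CC, B->CA, C->BB

  step 4 ⇒ step 5: BBCCBBCCCACACACABBCCBBCCBBCCBBCCBBCCBBCCCACACACABBCCBBCCBBCCBBCC ⇒ CA·CA·BB·BB·CA·CA·BB·BB·BB·CC·BB·CC·BB·CC·BB·CC·CA·CA·BB·BB·CA·CA·BB·BB·CA·CA·BB·BB·CA·CA·BB·BB·CA·CA·BB·BB·CA·CA·BB·BB·BB·CC·BB·CC·BB·CC·BB·CC·CA·CA·BB·BB·CA·CA·BB·BB·CA·CA·BB·BB·CA·CA·BB·BB
    A ↦ CC
    B ↦ CA
    C ↦ BB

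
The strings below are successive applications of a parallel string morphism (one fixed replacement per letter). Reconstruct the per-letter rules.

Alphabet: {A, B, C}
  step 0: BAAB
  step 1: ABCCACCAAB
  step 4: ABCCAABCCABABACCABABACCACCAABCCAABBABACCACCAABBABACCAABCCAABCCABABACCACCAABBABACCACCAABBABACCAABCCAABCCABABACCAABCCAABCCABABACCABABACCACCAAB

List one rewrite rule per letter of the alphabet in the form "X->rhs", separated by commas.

  step 0 ⇒ step 1: BAAB ⇒ AB·CCA·CCA·AB
    A ↦ CCA
    B ↦ AB
    C ↦ BA  (constrained at step 1)

A->CCA, B->AB, C->BA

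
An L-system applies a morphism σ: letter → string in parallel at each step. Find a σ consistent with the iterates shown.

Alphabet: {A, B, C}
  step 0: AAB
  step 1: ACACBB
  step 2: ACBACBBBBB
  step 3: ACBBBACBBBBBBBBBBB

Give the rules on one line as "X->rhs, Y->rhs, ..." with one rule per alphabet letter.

  step 2 ⇒ step 3: ACBACBBBBB ⇒ AC·B·BB·AC·B·BB·BB·BB·BB·BB
    A ↦ AC
    B ↦ BB
    C ↦ B

A->AC, B->BB, C->B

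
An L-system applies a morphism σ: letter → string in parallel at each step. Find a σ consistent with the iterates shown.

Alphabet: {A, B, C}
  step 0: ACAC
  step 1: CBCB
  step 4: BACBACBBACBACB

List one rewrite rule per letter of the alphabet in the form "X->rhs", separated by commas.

  step 0 ⇒ step 1: ACAC ⇒ C·B·C·B
    A ↦ C
    C ↦ B
    B ↦ BA  (constrained at step 1)

A->C, B->BA, C->B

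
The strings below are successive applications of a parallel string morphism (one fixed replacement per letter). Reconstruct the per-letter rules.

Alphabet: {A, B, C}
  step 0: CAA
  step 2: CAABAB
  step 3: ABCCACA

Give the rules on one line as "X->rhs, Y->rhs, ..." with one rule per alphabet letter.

A->C, B->A, C->AB

  step 2 ⇒ step 3: CAABAB ⇒ AB·C·C·A·C·A
    A ↦ C
    B ↦ A
    C ↦ AB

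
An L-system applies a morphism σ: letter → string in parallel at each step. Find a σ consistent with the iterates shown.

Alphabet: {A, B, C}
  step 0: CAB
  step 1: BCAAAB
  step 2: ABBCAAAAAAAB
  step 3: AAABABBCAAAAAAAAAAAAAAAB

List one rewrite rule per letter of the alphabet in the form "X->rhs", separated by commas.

A->AA, B->AB, C->BC

  step 2 ⇒ step 3: ABBCAAAAAAAB ⇒ AA·AB·AB·BC·AA·AA·AA·AA·AA·AA·AA·AB
    A ↦ AA
    B ↦ AB
    C ↦ BC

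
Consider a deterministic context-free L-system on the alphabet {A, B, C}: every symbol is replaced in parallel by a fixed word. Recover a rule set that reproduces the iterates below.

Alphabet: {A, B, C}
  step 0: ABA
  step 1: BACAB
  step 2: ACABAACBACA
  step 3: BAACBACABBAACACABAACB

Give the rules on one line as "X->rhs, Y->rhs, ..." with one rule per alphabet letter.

  step 2 ⇒ step 3: ACABAACBACA ⇒ B·AAC·B·ACA·B·B·AAC·ACA·B·AAC·B
    A ↦ B
    B ↦ ACA
    C ↦ AAC

A->B, B->ACA, C->AAC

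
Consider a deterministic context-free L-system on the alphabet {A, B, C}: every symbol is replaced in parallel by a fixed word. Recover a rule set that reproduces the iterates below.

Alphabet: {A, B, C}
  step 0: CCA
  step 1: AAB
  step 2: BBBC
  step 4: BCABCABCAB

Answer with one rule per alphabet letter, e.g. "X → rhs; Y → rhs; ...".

  step 1 ⇒ step 2: AAB ⇒ B·B·BC
    A ↦ B
    B ↦ BC
  step 0 ⇒ step 1: CCA ⇒ A·A·B
    C ↦ A

A->B, B->BC, C->A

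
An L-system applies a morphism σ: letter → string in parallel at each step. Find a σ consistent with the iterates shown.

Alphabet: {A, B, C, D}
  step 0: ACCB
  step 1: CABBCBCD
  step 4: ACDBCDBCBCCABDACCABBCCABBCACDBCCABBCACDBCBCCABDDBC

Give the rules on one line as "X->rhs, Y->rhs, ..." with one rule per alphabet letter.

A->CAB, B->D, C->BC, D->AC

  step 0 ⇒ step 1: ACCB ⇒ CAB·BC·BC·D
    A ↦ CAB
    B ↦ D
    C ↦ BC
    D ↦ AC  (constrained at step 1)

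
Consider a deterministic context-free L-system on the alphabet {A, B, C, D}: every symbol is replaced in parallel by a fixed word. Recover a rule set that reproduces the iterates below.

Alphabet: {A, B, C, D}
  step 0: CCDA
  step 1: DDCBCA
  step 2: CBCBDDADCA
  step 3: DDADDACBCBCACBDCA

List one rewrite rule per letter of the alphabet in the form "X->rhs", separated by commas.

A->CA, B->DA, C->D, D->CB

  step 2 ⇒ step 3: CBCBDDADCA ⇒ D·DA·D·DA·CB·CB·CA·CB·D·CA
    A ↦ CA
    B ↦ DA
    C ↦ D
    D ↦ CB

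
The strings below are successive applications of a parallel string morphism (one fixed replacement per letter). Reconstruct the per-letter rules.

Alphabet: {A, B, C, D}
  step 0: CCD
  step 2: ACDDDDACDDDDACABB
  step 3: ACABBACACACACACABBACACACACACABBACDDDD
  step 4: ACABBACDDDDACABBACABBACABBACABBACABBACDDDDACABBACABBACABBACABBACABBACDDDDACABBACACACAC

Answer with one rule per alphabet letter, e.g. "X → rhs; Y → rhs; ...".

  step 3 ⇒ step 4: ACABBACACACACACABBACACACACACABBACDDDD ⇒ AC·ABB·AC·DD·DD·AC·ABB·AC·ABB·AC·ABB·AC·ABB·AC·ABB·AC·DD·DD·AC·ABB·AC·ABB·AC·ABB·AC·ABB·AC·ABB·AC·DD·DD·AC·ABB·AC·AC·AC·AC
    A ↦ AC
    B ↦ DD
    C ↦ ABB
    D ↦ AC

A->AC, B->DD, C->ABB, D->AC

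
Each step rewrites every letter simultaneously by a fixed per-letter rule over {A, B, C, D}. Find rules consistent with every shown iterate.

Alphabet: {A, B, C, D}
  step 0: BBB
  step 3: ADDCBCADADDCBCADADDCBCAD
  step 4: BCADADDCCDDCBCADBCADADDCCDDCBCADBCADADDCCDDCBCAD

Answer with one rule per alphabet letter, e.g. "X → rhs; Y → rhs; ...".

  step 3 ⇒ step 4: ADDCBCADADDCBCADADDCBCAD ⇒ BC·AD·AD·DC·CD·DC·BC·AD·BC·AD·AD·DC·CD·DC·BC·AD·BC·AD·AD·DC·CD·DC·BC·AD
    A ↦ BC
    B ↦ CD
    C ↦ DC
    D ↦ AD

A->BC, B->CD, C->DC, D->AD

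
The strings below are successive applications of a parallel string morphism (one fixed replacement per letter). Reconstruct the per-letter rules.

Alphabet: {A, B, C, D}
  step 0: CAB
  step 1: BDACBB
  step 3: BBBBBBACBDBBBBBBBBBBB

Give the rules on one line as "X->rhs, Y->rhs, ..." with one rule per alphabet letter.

A->AC, B->BB, C->BD, D->B

  step 0 ⇒ step 1: CAB ⇒ BD·AC·BB
    A ↦ AC
    B ↦ BB
    C ↦ BD
    D ↦ B  (constrained at step 1)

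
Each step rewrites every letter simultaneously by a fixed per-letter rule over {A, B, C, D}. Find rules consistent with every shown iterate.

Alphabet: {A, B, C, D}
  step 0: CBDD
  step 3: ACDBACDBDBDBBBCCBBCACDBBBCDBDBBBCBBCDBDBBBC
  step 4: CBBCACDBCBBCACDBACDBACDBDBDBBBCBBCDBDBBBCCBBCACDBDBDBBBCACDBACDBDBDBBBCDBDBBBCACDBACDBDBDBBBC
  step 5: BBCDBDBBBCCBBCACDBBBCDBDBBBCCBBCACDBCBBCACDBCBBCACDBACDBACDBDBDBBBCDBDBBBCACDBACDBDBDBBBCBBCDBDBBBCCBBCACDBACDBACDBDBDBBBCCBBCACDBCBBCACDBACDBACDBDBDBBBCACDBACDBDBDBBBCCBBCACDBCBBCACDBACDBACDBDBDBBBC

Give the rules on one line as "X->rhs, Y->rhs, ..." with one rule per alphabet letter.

  step 4 ⇒ step 5: CBBCACDBCBBCACDBACDBACDBDBDBBBCBBCDBDBBBCCBBCACDBDBDBBBCACDBACDBDBDBBBCDBDBBBCACDBACDBDBDBBBC ⇒ BBC·DB·DB·BBC·C·BBC·AC·DB·BBC·DB·DB·BBC·C·BBC·AC·DB·C·BBC·AC·DB·C·BBC·AC·DB·AC·DB·AC·DB·DB·DB·BBC·DB·DB·BBC·AC·DB·AC·DB·DB·DB·BBC·BBC·DB·DB·BBC·C·BBC·AC·DB·AC·DB·AC·DB·DB·DB·BBC·C·BBC·AC·DB·C·BBC·AC·DB·AC·DB·AC·DB·DB·DB·BBC·AC·DB·AC·DB·DB·DB·BBC·C·BBC·AC·DB·C·BBC·AC·DB·AC·DB·AC·DB·DB·DB·BBC
    A ↦ C
    B ↦ DB
    C ↦ BBC
    D ↦ AC

A->C, B->DB, C->BBC, D->AC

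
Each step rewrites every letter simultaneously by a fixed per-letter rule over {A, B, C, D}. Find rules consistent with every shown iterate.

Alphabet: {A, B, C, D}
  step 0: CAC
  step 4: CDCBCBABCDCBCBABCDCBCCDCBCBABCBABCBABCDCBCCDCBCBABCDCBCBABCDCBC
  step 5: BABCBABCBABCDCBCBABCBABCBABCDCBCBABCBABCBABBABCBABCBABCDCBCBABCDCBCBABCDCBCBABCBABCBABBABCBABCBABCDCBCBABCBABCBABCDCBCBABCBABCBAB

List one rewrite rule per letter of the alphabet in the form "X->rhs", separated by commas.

  step 4 ⇒ step 5: CDCBCBABCDCBCBABCDCBCCDCBCBABCBABCBABCDCBCCDCBCBABCDCBCBABCDCBC ⇒ BAB·C·BAB·C·BAB·C·DCB·C·BAB·C·BAB·C·BAB·C·DCB·C·BAB·C·BAB·C·BAB·BAB·C·BAB·C·BAB·C·DCB·C·BAB·C·DCB·C·BAB·C·DCB·C·BAB·C·BAB·C·BAB·BAB·C·BAB·C·BAB·C·DCB·C·BAB·C·BAB·C·BAB·C·DCB·C·BAB·C·BAB·C·BAB
    A ↦ DCB
    B ↦ C
    C ↦ BAB
    D ↦ C

A->DCB, B->C, C->BAB, D->C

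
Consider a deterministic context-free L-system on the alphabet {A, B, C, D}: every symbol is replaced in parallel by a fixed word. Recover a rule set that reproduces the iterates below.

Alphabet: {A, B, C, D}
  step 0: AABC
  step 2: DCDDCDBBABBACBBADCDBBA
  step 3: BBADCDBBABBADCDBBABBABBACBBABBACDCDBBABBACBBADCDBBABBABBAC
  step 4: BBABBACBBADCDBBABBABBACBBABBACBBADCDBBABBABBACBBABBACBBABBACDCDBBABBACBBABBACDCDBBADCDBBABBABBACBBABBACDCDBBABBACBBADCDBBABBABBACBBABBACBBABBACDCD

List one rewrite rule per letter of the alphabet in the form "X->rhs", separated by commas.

  step 3 ⇒ step 4: BBADCDBBABBADCDBBABBABBACBBABBACDCDBBABBACBBADCDBBABBABBAC ⇒ BBA·BBA·C·BBA·DCD·BBA·BBA·BBA·C·BBA·BBA·C·BBA·DCD·BBA·BBA·BBA·C·BBA·BBA·C·BBA·BBA·C·DCD·BBA·BBA·C·BBA·BBA·C·DCD·BBA·DCD·BBA·BBA·BBA·C·BBA·BBA·C·DCD·BBA·BBA·C·BBA·DCD·BBA·BBA·BBA·C·BBA·BBA·C·BBA·BBA·C·DCD
    A ↦ C
    B ↦ BBA
    C ↦ DCD
    D ↦ BBA

A->C, B->BBA, C->DCD, D->BBA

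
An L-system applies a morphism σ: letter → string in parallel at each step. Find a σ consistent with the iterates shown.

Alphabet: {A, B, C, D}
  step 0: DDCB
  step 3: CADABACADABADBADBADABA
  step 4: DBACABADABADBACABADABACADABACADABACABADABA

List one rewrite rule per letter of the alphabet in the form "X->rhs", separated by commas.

  step 3 ⇒ step 4: CADABACADABADBADBADABA ⇒ D·BA·CA·BA·DA·BA·D·BA·CA·BA·DA·BA·CA·DA·BA·CA·DA·BA·CA·BA·DA·BA
    A ↦ BA
    B ↦ DA
    C ↦ D
    D ↦ CA

A->BA, B->DA, C->D, D->CA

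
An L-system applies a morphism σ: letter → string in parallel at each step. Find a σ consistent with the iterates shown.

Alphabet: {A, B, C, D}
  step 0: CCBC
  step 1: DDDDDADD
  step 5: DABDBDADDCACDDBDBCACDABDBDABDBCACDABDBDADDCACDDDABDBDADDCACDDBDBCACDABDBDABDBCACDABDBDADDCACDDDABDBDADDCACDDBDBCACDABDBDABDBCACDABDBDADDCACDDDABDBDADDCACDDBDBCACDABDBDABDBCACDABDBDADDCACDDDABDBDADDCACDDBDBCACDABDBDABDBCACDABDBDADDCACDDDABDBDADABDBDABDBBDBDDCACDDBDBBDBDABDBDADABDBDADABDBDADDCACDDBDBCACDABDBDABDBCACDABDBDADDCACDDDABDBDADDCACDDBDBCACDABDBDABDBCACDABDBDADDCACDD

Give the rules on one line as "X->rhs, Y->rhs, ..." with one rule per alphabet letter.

  step 0 ⇒ step 1: CCBC ⇒ DD·DD·DA·DD
    B ↦ DA
    C ↦ DD
    A ↦ CAC  (constrained at step 1)
    D ↦ BDB  (constrained at step 1)

A->CAC, B->DA, C->DD, D->BDB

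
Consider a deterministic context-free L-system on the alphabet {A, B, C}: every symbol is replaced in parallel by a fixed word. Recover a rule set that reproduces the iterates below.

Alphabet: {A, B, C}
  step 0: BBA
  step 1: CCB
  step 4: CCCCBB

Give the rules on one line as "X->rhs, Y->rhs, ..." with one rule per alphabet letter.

A->B, B->C, C->AA

  step 0 ⇒ step 1: BBA ⇒ C·C·B
    A ↦ B
    B ↦ C
    C ↦ AA  (constrained at step 1)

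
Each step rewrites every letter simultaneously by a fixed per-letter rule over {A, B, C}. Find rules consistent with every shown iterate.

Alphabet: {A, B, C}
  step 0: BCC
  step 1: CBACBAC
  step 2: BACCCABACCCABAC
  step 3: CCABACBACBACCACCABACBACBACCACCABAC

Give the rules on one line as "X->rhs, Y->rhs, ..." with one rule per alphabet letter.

  step 2 ⇒ step 3: BACCCABACCCABAC ⇒ C·CA·BAC·BAC·BAC·CA·C·CA·BAC·BAC·BAC·CA·C·CA·BAC
    A ↦ CA
    B ↦ C
    C ↦ BAC

A->CA, B->C, C->BAC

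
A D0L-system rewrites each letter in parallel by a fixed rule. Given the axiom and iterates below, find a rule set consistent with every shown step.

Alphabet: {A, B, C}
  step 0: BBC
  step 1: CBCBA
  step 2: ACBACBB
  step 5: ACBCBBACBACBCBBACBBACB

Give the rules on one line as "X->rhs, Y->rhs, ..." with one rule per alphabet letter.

A->B, B->CB, C->A

  step 1 ⇒ step 2: CBCBA ⇒ A·CB·A·CB·B
    A ↦ B
    B ↦ CB
    C ↦ A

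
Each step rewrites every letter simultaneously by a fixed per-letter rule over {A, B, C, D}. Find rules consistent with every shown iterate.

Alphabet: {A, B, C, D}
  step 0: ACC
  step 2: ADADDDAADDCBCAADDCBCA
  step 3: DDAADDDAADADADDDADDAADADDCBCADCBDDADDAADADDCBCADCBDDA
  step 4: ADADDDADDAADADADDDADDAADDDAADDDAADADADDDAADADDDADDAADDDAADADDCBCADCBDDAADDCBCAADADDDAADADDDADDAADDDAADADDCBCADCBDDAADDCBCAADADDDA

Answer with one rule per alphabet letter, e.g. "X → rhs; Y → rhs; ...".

A->DDA, B->CA, C->DCB, D->AD

  step 3 ⇒ step 4: DDAADDDAADADADDDADDAADADDCBCADCBDDADDAADADDCBCADCBDDA ⇒ AD·AD·DDA·DDA·AD·AD·AD·DDA·DDA·AD·DDA·AD·DDA·AD·AD·AD·DDA·AD·AD·DDA·DDA·AD·DDA·AD·AD·DCB·CA·DCB·DDA·AD·DCB·CA·AD·AD·DDA·AD·AD·DDA·DDA·AD·DDA·AD·AD·DCB·CA·DCB·DDA·AD·DCB·CA·AD·AD·DDA
    A ↦ DDA
    B ↦ CA
    C ↦ DCB
    D ↦ AD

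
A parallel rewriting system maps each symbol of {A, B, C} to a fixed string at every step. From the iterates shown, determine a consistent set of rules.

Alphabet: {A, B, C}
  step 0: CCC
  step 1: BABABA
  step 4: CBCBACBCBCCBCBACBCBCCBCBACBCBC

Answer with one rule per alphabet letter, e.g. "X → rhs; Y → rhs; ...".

  step 0 ⇒ step 1: CCC ⇒ BA·BA·BA
    C ↦ BA
    A ↦ C  (constrained at step 1)
    B ↦ CB  (constrained at step 1)

A->C, B->CB, C->BA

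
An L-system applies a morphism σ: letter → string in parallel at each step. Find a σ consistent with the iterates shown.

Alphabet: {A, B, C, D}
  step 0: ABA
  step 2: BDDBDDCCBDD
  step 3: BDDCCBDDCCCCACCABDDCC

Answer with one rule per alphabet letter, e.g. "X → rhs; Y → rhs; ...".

A->B, B->BDD, C->CCA, D->C

  step 2 ⇒ step 3: BDDBDDCCBDD ⇒ BDD·C·C·BDD·C·C·CCA·CCA·BDD·C·C
    B ↦ BDD
    C ↦ CCA
    D ↦ C
    A ↦ B  (constrained at step 0)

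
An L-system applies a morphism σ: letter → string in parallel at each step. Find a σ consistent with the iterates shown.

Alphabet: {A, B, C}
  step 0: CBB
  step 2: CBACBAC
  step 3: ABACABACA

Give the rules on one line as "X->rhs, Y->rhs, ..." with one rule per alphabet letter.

A->C, B->BA, C->A

  step 2 ⇒ step 3: CBACBAC ⇒ A·BA·C·A·BA·C·A
    A ↦ C
    B ↦ BA
    C ↦ A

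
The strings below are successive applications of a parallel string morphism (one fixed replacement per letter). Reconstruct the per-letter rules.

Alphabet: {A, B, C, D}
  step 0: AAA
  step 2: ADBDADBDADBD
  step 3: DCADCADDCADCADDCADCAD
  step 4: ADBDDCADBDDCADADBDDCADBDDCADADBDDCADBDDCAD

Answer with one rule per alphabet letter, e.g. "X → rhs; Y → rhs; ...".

  step 3 ⇒ step 4: DCADCADDCADCADDCADCAD ⇒ AD·BD·DC·AD·BD·DC·AD·AD·BD·DC·AD·BD·DC·AD·AD·BD·DC·AD·BD·DC·AD
    A ↦ DC
    C ↦ BD
    D ↦ AD
  step 2 ⇒ step 3: ADBDADBDADBD ⇒ DC·AD·C·AD·DC·AD·C·AD·DC·AD·C·AD
    B ↦ C

A->DC, B->C, C->BD, D->AD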